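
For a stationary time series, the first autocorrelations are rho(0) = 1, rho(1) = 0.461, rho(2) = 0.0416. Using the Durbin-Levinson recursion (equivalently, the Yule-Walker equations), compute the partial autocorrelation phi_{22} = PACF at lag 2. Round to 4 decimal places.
\phi_{22} = -0.2170

The PACF at lag k is phi_{kk}, the last component of the solution
to the Yule-Walker system G_k phi = r_k where
  (G_k)_{ij} = rho(|i - j|), (r_k)_i = rho(i), i,j = 1..k.
Equivalently, Durbin-Levinson gives phi_{kk} iteratively:
  phi_{11} = rho(1)
  phi_{kk} = [rho(k) - sum_{j=1..k-1} phi_{k-1,j} rho(k-j)]
            / [1 - sum_{j=1..k-1} phi_{k-1,j} rho(j)],
  phi_{k,j} = phi_{k-1,j} - phi_{kk} phi_{k-1,k-j},  j = 1..k-1.
Step k = 1:
  phi_11 = rho(1) = 0.461.
Step k = 2:
  phi_22 = [rho(2) - phi_11 rho(1)] / [1 - phi_11 rho(1)] = [0.0416 - (0.461)(0.461)] / [1 - (0.461)(0.461)]
         = -0.170921 / 0.787479 = -0.217.
Therefore phi_{22} = -0.2170.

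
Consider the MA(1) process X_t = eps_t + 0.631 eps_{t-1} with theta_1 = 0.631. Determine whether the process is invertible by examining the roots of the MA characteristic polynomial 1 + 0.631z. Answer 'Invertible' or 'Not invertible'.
\text{Invertible}

The MA(q) characteristic polynomial is P(z) = 1 + 0.631z.
Invertibility requires all roots to lie outside the unit circle, i.e. |z| > 1 for every root.
This is linear in z: 1 + (0.631) z = 0  =>  z = -1/(0.631) = -1.584786,  |z| = 1.584786.
Moduli of all roots: 1.5848.
All moduli strictly greater than 1? Yes.
Verdict: Invertible.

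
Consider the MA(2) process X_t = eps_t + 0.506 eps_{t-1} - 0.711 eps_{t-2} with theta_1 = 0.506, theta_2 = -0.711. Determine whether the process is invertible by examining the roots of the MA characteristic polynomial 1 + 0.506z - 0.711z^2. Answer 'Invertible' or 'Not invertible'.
\text{Not invertible}

The MA(q) characteristic polynomial is P(z) = 1 + 0.506z - 0.711z^2.
Invertibility requires all roots to lie outside the unit circle, i.e. |z| > 1 for every root.
Set 1 + (0.506) z + (-0.711) z^2 = 0, i.e. a z^2 + b z + c = 0 with a = -0.711, b = 0.506, c = 1.
Discriminant D = b^2 - 4ac = (0.506)^2 - 4*(-0.711)*1 = 0.256036 - (-2.844) = 3.100036.
D >= 0, so the roots are real: z = (-b +/- sqrt(D)) / (2a) = (-0.506 +/- 1.760692) / (-1.422).
  z_1 = (-0.506 + 1.760692) / (-1.422) = -0.8823,   |z_1| = 0.8823.
  z_2 = (-0.506 - 1.760692) / (-1.422) = 1.594,   |z_2| = 1.594.
Moduli of all roots: 0.8823, 1.5940.
All moduli strictly greater than 1? No.
Verdict: Not invertible.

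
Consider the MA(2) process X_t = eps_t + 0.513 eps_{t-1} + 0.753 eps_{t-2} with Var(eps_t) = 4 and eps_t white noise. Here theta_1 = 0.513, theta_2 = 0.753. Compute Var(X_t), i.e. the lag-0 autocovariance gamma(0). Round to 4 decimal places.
\gamma(0) = 7.3207

For an MA(q) process X_t = eps_t + sum_i theta_i eps_{t-i} with
Var(eps_t) = sigma^2, the variance is
  gamma(0) = sigma^2 * (1 + sum_i theta_i^2).
  sum_i theta_i^2 = (0.513)^2 + (0.753)^2 = 0.263169 + 0.567009 = 0.830178.
  gamma(0) = 4 * (1 + 0.830178) = 4 * 1.830178 = 7.320712, which rounds to 7.3207.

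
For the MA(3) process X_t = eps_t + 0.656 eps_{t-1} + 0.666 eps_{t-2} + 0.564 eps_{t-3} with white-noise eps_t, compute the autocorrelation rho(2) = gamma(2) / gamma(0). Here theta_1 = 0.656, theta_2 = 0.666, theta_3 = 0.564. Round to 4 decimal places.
\rho(2) = 0.4726

For an MA(q) process with theta_0 = 1, the autocovariance is
  gamma(k) = sigma^2 * sum_{i=0..q-k} theta_i * theta_{i+k},
and rho(k) = gamma(k) / gamma(0). Sigma^2 cancels.
  numerator   = (1)*(0.666) + (0.656)*(0.564) = 1.035984.
  denominator = (1)^2 + (0.656)^2 + (0.666)^2 + (0.564)^2 = 2.191988.
  rho(2) = 1.035984 / 2.191988 = 0.4726.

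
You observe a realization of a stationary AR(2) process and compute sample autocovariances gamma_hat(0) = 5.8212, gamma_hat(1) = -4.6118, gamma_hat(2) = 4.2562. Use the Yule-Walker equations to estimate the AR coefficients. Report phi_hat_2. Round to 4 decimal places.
\hat\phi_{2} = 0.2780

The Yule-Walker equations for an AR(p) process read, in matrix form,
  Gamma_p phi = r_p,   with   (Gamma_p)_{ij} = gamma(|i - j|),
                       (r_p)_i = gamma(i),   i,j = 1..p.
Substitute the sample gammas (Toeplitz matrix and right-hand side of size 2):
  Gamma_p = [[5.8212, -4.6118], [-4.6118, 5.8212]]
  r_p     = [-4.6118, 4.2562]
Written out:
  5.8212 phi_1 - 4.6118 phi_2 = -4.6118
  -4.6118 phi_1 + 5.8212 phi_2 = 4.2562
Solve by Cramer's rule:
  det = gamma(0)^2 - gamma(1)^2 = (5.8212)^2 - (-4.6118)^2 = 33.88636944 - 21.26869924 = 12.6176702
  phi_hat_1 = [gamma(1) gamma(0) - gamma(1) gamma(2)] / det = [(-4.6118)(5.8212) - (-4.6118)(4.2562)] / 12.6176702 = -7.217467 / 12.6176702 = -0.572
  phi_hat_2 = [gamma(0) gamma(2) - gamma(1)^2] / det = [(5.8212)(4.2562) - (-4.6118)^2] / 12.6176702 = 3.5074922 / 12.6176702 = 0.278
So phi_hat = [-0.5720, 0.2780].
Therefore phi_hat_2 = 0.2780.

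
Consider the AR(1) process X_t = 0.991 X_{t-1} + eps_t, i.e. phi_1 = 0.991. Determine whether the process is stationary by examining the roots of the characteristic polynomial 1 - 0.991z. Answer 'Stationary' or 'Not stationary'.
\text{Stationary}

The AR(p) characteristic polynomial is P(z) = 1 - 0.991z.
Stationarity requires all roots to lie outside the unit circle, i.e. |z| > 1 for every root.
This is linear in z: 1 + (-0.991) z = 0  =>  z = -1/(-0.991) = 1.009082,  |z| = 1.009082.
Moduli of all roots: 1.0091.
All moduli strictly greater than 1? Yes.
Verdict: Stationary.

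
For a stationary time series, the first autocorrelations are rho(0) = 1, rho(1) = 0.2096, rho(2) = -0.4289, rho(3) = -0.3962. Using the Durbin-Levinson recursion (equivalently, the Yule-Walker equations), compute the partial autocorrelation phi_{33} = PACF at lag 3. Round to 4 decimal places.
\phi_{33} = -0.2190

The PACF at lag k is phi_{kk}, the last component of the solution
to the Yule-Walker system G_k phi = r_k where
  (G_k)_{ij} = rho(|i - j|), (r_k)_i = rho(i), i,j = 1..k.
Equivalently, Durbin-Levinson gives phi_{kk} iteratively:
  phi_{11} = rho(1)
  phi_{kk} = [rho(k) - sum_{j=1..k-1} phi_{k-1,j} rho(k-j)]
            / [1 - sum_{j=1..k-1} phi_{k-1,j} rho(j)],
  phi_{k,j} = phi_{k-1,j} - phi_{kk} phi_{k-1,k-j},  j = 1..k-1.
Step k = 1:
  phi_11 = rho(1) = 0.2096.
Step k = 2:
  phi_22 = [rho(2) - phi_11 rho(1)] / [1 - phi_11 rho(1)] = [-0.4289 - (0.2096)(0.2096)] / [1 - (0.2096)(0.2096)]
         = -0.47283216 / 0.95606784 = -0.494559.
  Update: phi_21 = phi_11 - phi_22 phi_11 = 0.2096 - (-0.494559)(0.2096) = 0.31326.
Step k = 3:
  phi_33 = [rho(3) - phi_21 rho(2) - phi_22 rho(1)] / [1 - phi_21 rho(1) - phi_22 rho(2)]
    numerator   = -0.3962 - (0.31326)(-0.4289) - (-0.494559)(0.2096) = -0.15818334
    denominator = 1 - (0.31326)(0.2096) - (-0.494559)(-0.4289) = 0.72222434
  phi_33 = -0.15818334 / 0.72222434 = -0.219.
Therefore phi_{33} = -0.2190.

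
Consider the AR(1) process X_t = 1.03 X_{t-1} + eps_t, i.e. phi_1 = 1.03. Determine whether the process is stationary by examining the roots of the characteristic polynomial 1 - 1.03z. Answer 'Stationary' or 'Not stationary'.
\text{Not stationary}

The AR(p) characteristic polynomial is P(z) = 1 - 1.03z.
Stationarity requires all roots to lie outside the unit circle, i.e. |z| > 1 for every root.
This is linear in z: 1 + (-1.03) z = 0  =>  z = -1/(-1.03) = 0.970874,  |z| = 0.970874.
Moduli of all roots: 0.9709.
All moduli strictly greater than 1? No.
Verdict: Not stationary.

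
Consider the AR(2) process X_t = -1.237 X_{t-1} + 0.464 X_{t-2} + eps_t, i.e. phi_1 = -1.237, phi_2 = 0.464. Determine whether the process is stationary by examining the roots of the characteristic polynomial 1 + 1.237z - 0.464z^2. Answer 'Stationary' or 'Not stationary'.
\text{Not stationary}

The AR(p) characteristic polynomial is P(z) = 1 + 1.237z - 0.464z^2.
Stationarity requires all roots to lie outside the unit circle, i.e. |z| > 1 for every root.
Set 1 + (1.237) z + (-0.464) z^2 = 0, i.e. a z^2 + b z + c = 0 with a = -0.464, b = 1.237, c = 1.
Discriminant D = b^2 - 4ac = (1.237)^2 - 4*(-0.464)*1 = 1.530169 - (-1.856) = 3.386169.
D >= 0, so the roots are real: z = (-b +/- sqrt(D)) / (2a) = (-1.237 +/- 1.840155) / (-0.928).
  z_1 = (-1.237 + 1.840155) / (-0.928) = -0.65,   |z_1| = 0.65.
  z_2 = (-1.237 - 1.840155) / (-0.928) = 3.3159,   |z_2| = 3.3159.
Moduli of all roots: 0.6500, 3.3159.
All moduli strictly greater than 1? No.
Verdict: Not stationary.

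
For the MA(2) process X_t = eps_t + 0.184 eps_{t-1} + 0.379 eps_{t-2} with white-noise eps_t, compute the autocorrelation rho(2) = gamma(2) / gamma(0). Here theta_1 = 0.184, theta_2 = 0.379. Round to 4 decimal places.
\rho(2) = 0.3219

For an MA(q) process with theta_0 = 1, the autocovariance is
  gamma(k) = sigma^2 * sum_{i=0..q-k} theta_i * theta_{i+k},
and rho(k) = gamma(k) / gamma(0). Sigma^2 cancels.
  numerator   = (1)*(0.379) = 0.379.
  denominator = (1)^2 + (0.184)^2 + (0.379)^2 = 1.177497.
  rho(2) = 0.379 / 1.177497 = 0.3219.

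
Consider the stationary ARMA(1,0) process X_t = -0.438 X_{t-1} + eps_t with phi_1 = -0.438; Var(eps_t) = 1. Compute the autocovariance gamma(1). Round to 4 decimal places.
\gamma(1) = -0.5420

Multiply the model equation by X_{t-k} and take expectations. With theta_0 = psi_0 = 1 and psi_j the MA(infinity) weights, this gives
  gamma(k) - sum_i phi_i gamma(k-i) = c_k,
  c_k = sigma^2 * sum_{j=k..q} theta_j psi_{j-k}   (c_k = 0 for k > q),
using gamma(-m) = gamma(m).
Pure AR (q = 0): c_0 = sigma^2 = 1, c_k = 0 for k >= 1.
Equations for k = 0 and k = 1 (AR order 1):
  gamma(0) = phi_1 gamma(1) + c_0
  gamma(1) = phi_1 gamma(0) + c_1
Substituting the second into the first: gamma(0) (1 - phi_1^2) = c_0 + phi_1 c_1, so
  gamma(0) = c_0 / (1 - phi_1^2) = 1 / (1 - (-0.438)^2) = 1 / 0.808156 = 1.237385.
  gamma(1) = phi_1 gamma(0) = (-0.438)(1.237385) = -0.541975.
Therefore gamma(1) = -0.5420 (to 4 decimal places).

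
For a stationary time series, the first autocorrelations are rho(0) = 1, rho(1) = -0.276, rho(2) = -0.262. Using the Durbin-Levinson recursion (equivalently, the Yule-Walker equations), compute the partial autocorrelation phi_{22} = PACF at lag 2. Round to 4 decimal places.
\phi_{22} = -0.3661

The PACF at lag k is phi_{kk}, the last component of the solution
to the Yule-Walker system G_k phi = r_k where
  (G_k)_{ij} = rho(|i - j|), (r_k)_i = rho(i), i,j = 1..k.
Equivalently, Durbin-Levinson gives phi_{kk} iteratively:
  phi_{11} = rho(1)
  phi_{kk} = [rho(k) - sum_{j=1..k-1} phi_{k-1,j} rho(k-j)]
            / [1 - sum_{j=1..k-1} phi_{k-1,j} rho(j)],
  phi_{k,j} = phi_{k-1,j} - phi_{kk} phi_{k-1,k-j},  j = 1..k-1.
Step k = 1:
  phi_11 = rho(1) = -0.276.
Step k = 2:
  phi_22 = [rho(2) - phi_11 rho(1)] / [1 - phi_11 rho(1)] = [-0.262 - (-0.276)(-0.276)] / [1 - (-0.276)(-0.276)]
         = -0.338176 / 0.923824 = -0.3661.
Therefore phi_{22} = -0.3661.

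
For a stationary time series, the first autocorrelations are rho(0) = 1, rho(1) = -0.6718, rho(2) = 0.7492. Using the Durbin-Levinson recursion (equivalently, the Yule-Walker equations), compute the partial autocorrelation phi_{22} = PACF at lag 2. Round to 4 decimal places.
\phi_{22} = 0.5429

The PACF at lag k is phi_{kk}, the last component of the solution
to the Yule-Walker system G_k phi = r_k where
  (G_k)_{ij} = rho(|i - j|), (r_k)_i = rho(i), i,j = 1..k.
Equivalently, Durbin-Levinson gives phi_{kk} iteratively:
  phi_{11} = rho(1)
  phi_{kk} = [rho(k) - sum_{j=1..k-1} phi_{k-1,j} rho(k-j)]
            / [1 - sum_{j=1..k-1} phi_{k-1,j} rho(j)],
  phi_{k,j} = phi_{k-1,j} - phi_{kk} phi_{k-1,k-j},  j = 1..k-1.
Step k = 1:
  phi_11 = rho(1) = -0.6718.
Step k = 2:
  phi_22 = [rho(2) - phi_11 rho(1)] / [1 - phi_11 rho(1)] = [0.7492 - (-0.6718)(-0.6718)] / [1 - (-0.6718)(-0.6718)]
         = 0.29788476 / 0.54868476 = 0.5429.
Therefore phi_{22} = 0.5429.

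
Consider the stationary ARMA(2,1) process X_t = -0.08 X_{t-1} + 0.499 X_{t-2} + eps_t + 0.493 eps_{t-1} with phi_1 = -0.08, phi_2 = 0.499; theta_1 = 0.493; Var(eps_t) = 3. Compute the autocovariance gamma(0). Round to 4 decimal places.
\gamma(0) = 4.4501

Multiply the model equation by X_{t-k} and take expectations. With theta_0 = psi_0 = 1 and psi_j the MA(infinity) weights, this gives
  gamma(k) - sum_i phi_i gamma(k-i) = c_k,
  c_k = sigma^2 * sum_{j=k..q} theta_j psi_{j-k}   (c_k = 0 for k > q),
using gamma(-m) = gamma(m).
psi-weights needed (psi_j = theta_j + sum_i phi_i psi_{j-i}):
  psi_1 = theta_1 + phi_1 = 0.493 + (-0.08) = 0.413
Right-hand sides:
  c_0 = sigma^2 (1 + theta_1 psi_1) = 3 * (1 + (0.493)(0.413)) = 3 * 1.203609 = 3.610827
  c_1 = sigma^2 theta_1 = 3 * (0.493) = 1.479
  c_2 = 0
Equations for k = 0, 1, 2 (AR order 2, c_2 = 0):
  (E0) gamma(0) = phi_1 gamma(1) + phi_2 gamma(2) + c_0
  (E1) gamma(1) = phi_1 gamma(0) + phi_2 gamma(1) + c_1
  (E2) gamma(2) = phi_1 gamma(1) + phi_2 gamma(0)
From (E1): gamma(1) = A gamma(0) + B with
  A = phi_1 / (1 - phi_2) = -0.08 / 0.501 = -0.159681,   B = c_1 / (1 - phi_2) = 1.479 / 0.501 = 2.952096.
Insert (E2) into (E0): gamma(0) (1 - phi_2^2) = phi_1 (1 + phi_2) gamma(1) + c_0.
  phi_1 (1 + phi_2) = (-0.08)(1.499) = -0.11992,   1 - phi_2^2 = 0.750999.
Replace gamma(1) by A gamma(0) + B and collect gamma(0):
  gamma(0) [0.750999 - (-0.11992)(-0.159681)] = (-0.11992)(2.952096) + 3.610827
  gamma(0) * 0.73185 = 3.256812
  gamma(0) = 3.256812 / 0.73185 = 4.450108.
Therefore gamma(0) = 4.4501 (to 4 decimal places).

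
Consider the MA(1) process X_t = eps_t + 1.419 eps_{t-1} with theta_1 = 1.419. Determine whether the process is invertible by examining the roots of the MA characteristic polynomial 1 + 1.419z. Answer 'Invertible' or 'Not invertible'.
\text{Not invertible}

The MA(q) characteristic polynomial is P(z) = 1 + 1.419z.
Invertibility requires all roots to lie outside the unit circle, i.e. |z| > 1 for every root.
This is linear in z: 1 + (1.419) z = 0  =>  z = -1/(1.419) = -0.704722,  |z| = 0.704722.
Moduli of all roots: 0.7047.
All moduli strictly greater than 1? No.
Verdict: Not invertible.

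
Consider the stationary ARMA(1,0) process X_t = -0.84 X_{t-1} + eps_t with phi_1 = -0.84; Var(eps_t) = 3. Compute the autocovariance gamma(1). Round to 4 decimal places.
\gamma(1) = -8.5598

Multiply the model equation by X_{t-k} and take expectations. With theta_0 = psi_0 = 1 and psi_j the MA(infinity) weights, this gives
  gamma(k) - sum_i phi_i gamma(k-i) = c_k,
  c_k = sigma^2 * sum_{j=k..q} theta_j psi_{j-k}   (c_k = 0 for k > q),
using gamma(-m) = gamma(m).
Pure AR (q = 0): c_0 = sigma^2 = 3, c_k = 0 for k >= 1.
Equations for k = 0 and k = 1 (AR order 1):
  gamma(0) = phi_1 gamma(1) + c_0
  gamma(1) = phi_1 gamma(0) + c_1
Substituting the second into the first: gamma(0) (1 - phi_1^2) = c_0 + phi_1 c_1, so
  gamma(0) = c_0 / (1 - phi_1^2) = 3 / (1 - (-0.84)^2) = 3 / 0.2944 = 10.190217.
  gamma(1) = phi_1 gamma(0) = (-0.84)(10.190217) = -8.559783.
Therefore gamma(1) = -8.5598 (to 4 decimal places).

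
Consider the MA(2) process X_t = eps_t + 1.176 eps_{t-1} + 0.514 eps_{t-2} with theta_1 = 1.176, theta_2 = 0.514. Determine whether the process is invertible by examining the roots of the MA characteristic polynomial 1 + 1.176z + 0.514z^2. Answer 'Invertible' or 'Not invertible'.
\text{Invertible}

The MA(q) characteristic polynomial is P(z) = 1 + 1.176z + 0.514z^2.
Invertibility requires all roots to lie outside the unit circle, i.e. |z| > 1 for every root.
Set 1 + (1.176) z + (0.514) z^2 = 0, i.e. a z^2 + b z + c = 0 with a = 0.514, b = 1.176, c = 1.
Discriminant D = b^2 - 4ac = (1.176)^2 - 4*(0.514)*1 = 1.382976 - (2.056) = -0.673024.
D < 0, so the roots are the complex-conjugate pair z = (-b +/- i sqrt(-D)) / (2a) = -1.144 +/- 0.798i.
For a conjugate pair |z|^2 = z * conj(z) = (product of roots) = c/a = 1/(0.514) = 1.945525, so |z| = sqrt(1.945525) = 1.3948 for both roots.
Moduli of all roots: 1.3948, 1.3948.
All moduli strictly greater than 1? Yes.
Verdict: Invertible.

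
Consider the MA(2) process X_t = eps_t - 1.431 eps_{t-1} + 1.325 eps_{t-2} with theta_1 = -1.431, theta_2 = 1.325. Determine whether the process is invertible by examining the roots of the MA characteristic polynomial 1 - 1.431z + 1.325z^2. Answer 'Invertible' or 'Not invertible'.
\text{Not invertible}

The MA(q) characteristic polynomial is P(z) = 1 - 1.431z + 1.325z^2.
Invertibility requires all roots to lie outside the unit circle, i.e. |z| > 1 for every root.
Set 1 + (-1.431) z + (1.325) z^2 = 0, i.e. a z^2 + b z + c = 0 with a = 1.325, b = -1.431, c = 1.
Discriminant D = b^2 - 4ac = (-1.431)^2 - 4*(1.325)*1 = 2.047761 - (5.3) = -3.252239.
D < 0, so the roots are the complex-conjugate pair z = (-b +/- i sqrt(-D)) / (2a) = 0.54 +/- 0.6805i.
For a conjugate pair |z|^2 = z * conj(z) = (product of roots) = c/a = 1/(1.325) = 0.754717, so |z| = sqrt(0.754717) = 0.8687 for both roots.
Moduli of all roots: 0.8687, 0.8687.
All moduli strictly greater than 1? No.
Verdict: Not invertible.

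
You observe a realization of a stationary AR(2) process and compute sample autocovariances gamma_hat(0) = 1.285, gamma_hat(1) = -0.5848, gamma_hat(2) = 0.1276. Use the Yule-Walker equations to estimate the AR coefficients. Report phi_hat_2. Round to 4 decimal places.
\hat\phi_{2} = -0.1360

The Yule-Walker equations for an AR(p) process read, in matrix form,
  Gamma_p phi = r_p,   with   (Gamma_p)_{ij} = gamma(|i - j|),
                       (r_p)_i = gamma(i),   i,j = 1..p.
Substitute the sample gammas (Toeplitz matrix and right-hand side of size 2):
  Gamma_p = [[1.285, -0.5848], [-0.5848, 1.285]]
  r_p     = [-0.5848, 0.1276]
Written out:
  1.285 phi_1 - 0.5848 phi_2 = -0.5848
  -0.5848 phi_1 + 1.285 phi_2 = 0.1276
Solve by Cramer's rule:
  det = gamma(0)^2 - gamma(1)^2 = (1.285)^2 - (-0.5848)^2 = 1.651225 - 0.34199104 = 1.30923396
  phi_hat_1 = [gamma(1) gamma(0) - gamma(1) gamma(2)] / det = [(-0.5848)(1.285) - (-0.5848)(0.1276)] / 1.30923396 = -0.67684752 / 1.30923396 = -0.517
  phi_hat_2 = [gamma(0) gamma(2) - gamma(1)^2] / det = [(1.285)(0.1276) - (-0.5848)^2] / 1.30923396 = -0.17802504 / 1.30923396 = -0.136
So phi_hat = [-0.5170, -0.1360].
Therefore phi_hat_2 = -0.1360.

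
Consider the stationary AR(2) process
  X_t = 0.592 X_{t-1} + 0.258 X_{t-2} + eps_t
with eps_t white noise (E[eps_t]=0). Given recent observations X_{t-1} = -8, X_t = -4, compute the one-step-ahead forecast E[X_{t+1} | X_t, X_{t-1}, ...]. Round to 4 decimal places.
E[X_{t+1} \mid \mathcal F_t] = -4.4320

For an AR(p) model X_t = c + sum_i phi_i X_{t-i} + eps_t, the
one-step-ahead conditional mean is
  E[X_{t+1} | X_t, ...] = c + sum_i phi_i X_{t+1-i}.
Substitute known values:
  E[X_{t+1} | ...] = (0.592) * (-4) + (0.258) * (-8)
                   = -4.4320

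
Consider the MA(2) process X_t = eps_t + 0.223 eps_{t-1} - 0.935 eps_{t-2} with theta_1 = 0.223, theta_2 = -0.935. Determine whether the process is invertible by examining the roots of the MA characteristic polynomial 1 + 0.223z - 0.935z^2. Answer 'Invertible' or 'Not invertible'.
\text{Not invertible}

The MA(q) characteristic polynomial is P(z) = 1 + 0.223z - 0.935z^2.
Invertibility requires all roots to lie outside the unit circle, i.e. |z| > 1 for every root.
Set 1 + (0.223) z + (-0.935) z^2 = 0, i.e. a z^2 + b z + c = 0 with a = -0.935, b = 0.223, c = 1.
Discriminant D = b^2 - 4ac = (0.223)^2 - 4*(-0.935)*1 = 0.049729 - (-3.74) = 3.789729.
D >= 0, so the roots are real: z = (-b +/- sqrt(D)) / (2a) = (-0.223 +/- 1.946723) / (-1.87).
  z_1 = (-0.223 + 1.946723) / (-1.87) = -0.9218,   |z_1| = 0.9218.
  z_2 = (-0.223 - 1.946723) / (-1.87) = 1.1603,   |z_2| = 1.1603.
Moduli of all roots: 0.9218, 1.1603.
All moduli strictly greater than 1? No.
Verdict: Not invertible.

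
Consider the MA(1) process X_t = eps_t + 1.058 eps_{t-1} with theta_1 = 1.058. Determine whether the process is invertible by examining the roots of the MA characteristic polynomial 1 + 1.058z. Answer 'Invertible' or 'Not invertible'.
\text{Not invertible}

The MA(q) characteristic polynomial is P(z) = 1 + 1.058z.
Invertibility requires all roots to lie outside the unit circle, i.e. |z| > 1 for every root.
This is linear in z: 1 + (1.058) z = 0  =>  z = -1/(1.058) = -0.94518,  |z| = 0.94518.
Moduli of all roots: 0.9452.
All moduli strictly greater than 1? No.
Verdict: Not invertible.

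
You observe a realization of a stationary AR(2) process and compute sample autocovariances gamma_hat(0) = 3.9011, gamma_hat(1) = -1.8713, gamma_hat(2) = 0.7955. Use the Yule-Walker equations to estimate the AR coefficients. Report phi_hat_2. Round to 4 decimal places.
\hat\phi_{2} = -0.0340

The Yule-Walker equations for an AR(p) process read, in matrix form,
  Gamma_p phi = r_p,   with   (Gamma_p)_{ij} = gamma(|i - j|),
                       (r_p)_i = gamma(i),   i,j = 1..p.
Substitute the sample gammas (Toeplitz matrix and right-hand side of size 2):
  Gamma_p = [[3.9011, -1.8713], [-1.8713, 3.9011]]
  r_p     = [-1.8713, 0.7955]
Written out:
  3.9011 phi_1 - 1.8713 phi_2 = -1.8713
  -1.8713 phi_1 + 3.9011 phi_2 = 0.7955
Solve by Cramer's rule:
  det = gamma(0)^2 - gamma(1)^2 = (3.9011)^2 - (-1.8713)^2 = 15.21858121 - 3.50176369 = 11.71681752
  phi_hat_1 = [gamma(1) gamma(0) - gamma(1) gamma(2)] / det = [(-1.8713)(3.9011) - (-1.8713)(0.7955)] / 11.71681752 = -5.81150928 / 11.71681752 = -0.496
  phi_hat_2 = [gamma(0) gamma(2) - gamma(1)^2] / det = [(3.9011)(0.7955) - (-1.8713)^2] / 11.71681752 = -0.39843864 / 11.71681752 = -0.034
So phi_hat = [-0.4960, -0.0340].
Therefore phi_hat_2 = -0.0340.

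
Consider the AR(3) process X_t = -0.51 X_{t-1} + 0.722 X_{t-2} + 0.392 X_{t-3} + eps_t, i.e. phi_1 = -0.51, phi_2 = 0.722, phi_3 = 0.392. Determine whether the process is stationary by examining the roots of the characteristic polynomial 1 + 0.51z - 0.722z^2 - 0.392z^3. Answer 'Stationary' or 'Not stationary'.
\text{Stationary}

The AR(p) characteristic polynomial is P(z) = 1 + 0.51z - 0.722z^2 - 0.392z^3.
Stationarity requires all roots to lie outside the unit circle, i.e. |z| > 1 for every root.
Degree 3: look for a simple real root z0 first, then factor out (1 - z/z0) and solve the remaining quadratic.
Testing z0 = -1.25: P(-1.25) = 1 + (0.51)(-1.25) + (-0.722)(-1.25)^2 + (-0.392)(-1.25)^3
  = 1 + (-0.6375) + (-1.128125) + (0.765625) = 0.  So z_0 = -1.25 is a root, |z_0| = 1.25.
Divide out the factor (1 + 0.8 z) = (1 - z/z0) (since 1/z0 = -0.8):
  P(z) = (1 + 0.8 z)(1 + (-0.29) z + (-0.49) z^2)
  [check: z-coef -0.29 - (-0.8) = 0.51; z^2-coef -0.49 - (-0.8)(-0.29) = -0.722; z^3-coef -(-0.8)(-0.49) = -0.392.]
Remaining roots from the quadratic factor 1 + (-0.29) z + (-0.49) z^2:
  Set 1 + (-0.29) z + (-0.49) z^2 = 0, i.e. a z^2 + b z + c = 0 with a = -0.49, b = -0.29, c = 1.
  Discriminant D = b^2 - 4ac = (-0.29)^2 - 4*(-0.49)*1 = 0.0841 - (-1.96) = 2.0441.
  D >= 0, so the roots are real: z = (-b +/- sqrt(D)) / (2a) = (0.29 +/- 1.42972) / (-0.98).
    z_1 = (0.29 + 1.42972) / (-0.98) = -1.7548,   |z_1| = 1.7548.
    z_2 = (0.29 - 1.42972) / (-0.98) = 1.163,   |z_2| = 1.163.
Moduli of all roots: 1.2500, 1.7548, 1.1630.
All moduli strictly greater than 1? Yes.
Verdict: Stationary.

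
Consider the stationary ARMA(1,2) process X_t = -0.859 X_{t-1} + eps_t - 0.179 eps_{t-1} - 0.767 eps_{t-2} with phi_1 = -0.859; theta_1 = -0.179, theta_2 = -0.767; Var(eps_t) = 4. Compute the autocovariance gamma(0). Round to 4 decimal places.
\gamma(0) = 8.5469

Multiply the model equation by X_{t-k} and take expectations. With theta_0 = psi_0 = 1 and psi_j the MA(infinity) weights, this gives
  gamma(k) - sum_i phi_i gamma(k-i) = c_k,
  c_k = sigma^2 * sum_{j=k..q} theta_j psi_{j-k}   (c_k = 0 for k > q),
using gamma(-m) = gamma(m).
psi-weights needed (psi_j = theta_j + sum_i phi_i psi_{j-i}):
  psi_1 = theta_1 + phi_1 = -0.179 + (-0.859) = -1.038
  psi_2 = theta_2 + phi_1 psi_1 = -0.767 + (-0.859)(-1.038) = 0.124642
Right-hand sides:
  c_0 = sigma^2 (1 + theta_1 psi_1 + theta_2 psi_2) = 4 * (1 + (-0.179)(-1.038) + (-0.767)(0.124642)) = 4 * 1.090202 = 4.360806
  c_1 = sigma^2 (theta_1 + theta_2 psi_1) = 4 * (-0.179 + (-0.767)(-1.038)) = 2.468584
  c_2 = sigma^2 theta_2 = 4 * (-0.767) = -3.068
Equations for k = 0 and k = 1 (AR order 1):
  gamma(0) = phi_1 gamma(1) + c_0
  gamma(1) = phi_1 gamma(0) + c_1
Substituting the second into the first: gamma(0) (1 - phi_1^2) = c_0 + phi_1 c_1, so
  gamma(0) = (c_0 + phi_1 c_1) / (1 - phi_1^2) = (4.360806 + (-0.859)(2.468584)) / (1 - (-0.859)^2) = 2.240293 / 0.262119 = 8.546853.
Therefore gamma(0) = 8.5469 (to 4 decimal places).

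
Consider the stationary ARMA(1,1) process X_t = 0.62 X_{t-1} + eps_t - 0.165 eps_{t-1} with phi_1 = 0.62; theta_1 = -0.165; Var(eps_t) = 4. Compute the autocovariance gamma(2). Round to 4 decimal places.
\gamma(2) = 1.6455

Multiply the model equation by X_{t-k} and take expectations. With theta_0 = psi_0 = 1 and psi_j the MA(infinity) weights, this gives
  gamma(k) - sum_i phi_i gamma(k-i) = c_k,
  c_k = sigma^2 * sum_{j=k..q} theta_j psi_{j-k}   (c_k = 0 for k > q),
using gamma(-m) = gamma(m).
psi-weights needed (psi_j = theta_j + sum_i phi_i psi_{j-i}):
  psi_1 = theta_1 + phi_1 = -0.165 + (0.62) = 0.455
Right-hand sides:
  c_0 = sigma^2 (1 + theta_1 psi_1) = 4 * (1 + (-0.165)(0.455)) = 4 * 0.924925 = 3.6997
  c_1 = sigma^2 theta_1 = 4 * (-0.165) = -0.66
  c_2 = 0
Equations for k = 0 and k = 1 (AR order 1):
  gamma(0) = phi_1 gamma(1) + c_0
  gamma(1) = phi_1 gamma(0) + c_1
Substituting the second into the first: gamma(0) (1 - phi_1^2) = c_0 + phi_1 c_1, so
  gamma(0) = (c_0 + phi_1 c_1) / (1 - phi_1^2) = (3.6997 + (0.62)(-0.66)) / (1 - (0.62)^2) = 3.2905 / 0.6156 = 5.345192.
  gamma(1) = phi_1 gamma(0) + c_1 = (0.62)(5.345192) + (-0.66) = 2.654019.
For k = 2 (> q): gamma(2) = phi_1 gamma(1) = (0.62)(2.654019) = 1.645492.
Therefore gamma(2) = 1.6455 (to 4 decimal places).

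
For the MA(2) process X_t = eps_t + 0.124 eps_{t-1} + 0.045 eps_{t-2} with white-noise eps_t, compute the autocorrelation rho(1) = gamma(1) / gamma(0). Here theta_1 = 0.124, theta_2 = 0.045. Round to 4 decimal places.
\rho(1) = 0.1274

For an MA(q) process with theta_0 = 1, the autocovariance is
  gamma(k) = sigma^2 * sum_{i=0..q-k} theta_i * theta_{i+k},
and rho(k) = gamma(k) / gamma(0). Sigma^2 cancels.
  numerator   = (1)*(0.124) + (0.124)*(0.045) = 0.12958.
  denominator = (1)^2 + (0.124)^2 + (0.045)^2 = 1.017401.
  rho(1) = 0.12958 / 1.017401 = 0.1274.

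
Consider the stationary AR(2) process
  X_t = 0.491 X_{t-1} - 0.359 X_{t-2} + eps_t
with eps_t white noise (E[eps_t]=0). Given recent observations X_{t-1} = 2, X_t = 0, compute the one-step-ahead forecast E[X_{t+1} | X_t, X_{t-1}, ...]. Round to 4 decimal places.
E[X_{t+1} \mid \mathcal F_t] = -0.7180

For an AR(p) model X_t = c + sum_i phi_i X_{t-i} + eps_t, the
one-step-ahead conditional mean is
  E[X_{t+1} | X_t, ...] = c + sum_i phi_i X_{t+1-i}.
Substitute known values:
  E[X_{t+1} | ...] = (0.491) * (0) + (-0.359) * (2)
                   = -0.7180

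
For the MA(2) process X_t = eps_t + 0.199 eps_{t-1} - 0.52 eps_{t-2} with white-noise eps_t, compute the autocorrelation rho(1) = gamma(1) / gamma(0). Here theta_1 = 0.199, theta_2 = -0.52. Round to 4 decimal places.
\rho(1) = 0.0729

For an MA(q) process with theta_0 = 1, the autocovariance is
  gamma(k) = sigma^2 * sum_{i=0..q-k} theta_i * theta_{i+k},
and rho(k) = gamma(k) / gamma(0). Sigma^2 cancels.
  numerator   = (1)*(0.199) + (0.199)*(-0.52) = 0.09552.
  denominator = (1)^2 + (0.199)^2 + (-0.52)^2 = 1.310001.
  rho(1) = 0.09552 / 1.310001 = 0.0729.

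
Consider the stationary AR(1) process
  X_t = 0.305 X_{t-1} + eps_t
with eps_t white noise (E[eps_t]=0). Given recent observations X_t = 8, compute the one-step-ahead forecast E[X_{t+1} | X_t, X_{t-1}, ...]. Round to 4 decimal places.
E[X_{t+1} \mid \mathcal F_t] = 2.4400

For an AR(p) model X_t = c + sum_i phi_i X_{t-i} + eps_t, the
one-step-ahead conditional mean is
  E[X_{t+1} | X_t, ...] = c + sum_i phi_i X_{t+1-i}.
Substitute known values:
  E[X_{t+1} | ...] = (0.305) * (8)
                   = 2.4400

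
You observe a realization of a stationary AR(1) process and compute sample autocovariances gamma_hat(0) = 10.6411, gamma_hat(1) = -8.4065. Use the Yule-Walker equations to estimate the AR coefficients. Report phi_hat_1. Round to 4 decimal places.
\hat\phi_{1} = -0.7900

The Yule-Walker equations for an AR(p) process read, in matrix form,
  Gamma_p phi = r_p,   with   (Gamma_p)_{ij} = gamma(|i - j|),
                       (r_p)_i = gamma(i),   i,j = 1..p.
Substitute the sample gammas (Toeplitz matrix and right-hand side of size 1):
  Gamma_p = [[10.6411]]
  r_p     = [-8.4065]
With p = 1 this is the single equation gamma(0) phi_1 = gamma(1):
  phi_hat_1 = gamma(1) / gamma(0) = -8.4065 / 10.6411 = -0.7900.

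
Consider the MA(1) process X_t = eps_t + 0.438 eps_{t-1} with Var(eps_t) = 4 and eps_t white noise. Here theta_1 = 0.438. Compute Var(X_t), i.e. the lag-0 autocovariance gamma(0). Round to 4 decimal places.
\gamma(0) = 4.7674

For an MA(q) process X_t = eps_t + sum_i theta_i eps_{t-i} with
Var(eps_t) = sigma^2, the variance is
  gamma(0) = sigma^2 * (1 + sum_i theta_i^2).
  sum_i theta_i^2 = (0.438)^2 = 0.191844.
  gamma(0) = 4 * (1 + 0.191844) = 4 * 1.191844 = 4.767376, which rounds to 4.7674.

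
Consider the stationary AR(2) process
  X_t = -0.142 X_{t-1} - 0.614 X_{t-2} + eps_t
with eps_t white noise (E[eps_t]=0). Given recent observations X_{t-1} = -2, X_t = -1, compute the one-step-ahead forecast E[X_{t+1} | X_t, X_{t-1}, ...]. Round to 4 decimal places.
E[X_{t+1} \mid \mathcal F_t] = 1.3700

For an AR(p) model X_t = c + sum_i phi_i X_{t-i} + eps_t, the
one-step-ahead conditional mean is
  E[X_{t+1} | X_t, ...] = c + sum_i phi_i X_{t+1-i}.
Substitute known values:
  E[X_{t+1} | ...] = (-0.142) * (-1) + (-0.614) * (-2)
                   = 1.3700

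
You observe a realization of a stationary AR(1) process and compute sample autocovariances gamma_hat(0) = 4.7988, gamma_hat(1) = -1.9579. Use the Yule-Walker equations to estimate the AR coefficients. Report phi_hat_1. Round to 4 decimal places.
\hat\phi_{1} = -0.4080

The Yule-Walker equations for an AR(p) process read, in matrix form,
  Gamma_p phi = r_p,   with   (Gamma_p)_{ij} = gamma(|i - j|),
                       (r_p)_i = gamma(i),   i,j = 1..p.
Substitute the sample gammas (Toeplitz matrix and right-hand side of size 1):
  Gamma_p = [[4.7988]]
  r_p     = [-1.9579]
With p = 1 this is the single equation gamma(0) phi_1 = gamma(1):
  phi_hat_1 = gamma(1) / gamma(0) = -1.9579 / 4.7988 = -0.4080.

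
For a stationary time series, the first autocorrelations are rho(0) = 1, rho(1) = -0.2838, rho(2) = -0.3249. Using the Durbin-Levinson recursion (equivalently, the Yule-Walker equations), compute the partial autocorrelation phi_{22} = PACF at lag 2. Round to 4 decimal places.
\phi_{22} = -0.4410

The PACF at lag k is phi_{kk}, the last component of the solution
to the Yule-Walker system G_k phi = r_k where
  (G_k)_{ij} = rho(|i - j|), (r_k)_i = rho(i), i,j = 1..k.
Equivalently, Durbin-Levinson gives phi_{kk} iteratively:
  phi_{11} = rho(1)
  phi_{kk} = [rho(k) - sum_{j=1..k-1} phi_{k-1,j} rho(k-j)]
            / [1 - sum_{j=1..k-1} phi_{k-1,j} rho(j)],
  phi_{k,j} = phi_{k-1,j} - phi_{kk} phi_{k-1,k-j},  j = 1..k-1.
Step k = 1:
  phi_11 = rho(1) = -0.2838.
Step k = 2:
  phi_22 = [rho(2) - phi_11 rho(1)] / [1 - phi_11 rho(1)] = [-0.3249 - (-0.2838)(-0.2838)] / [1 - (-0.2838)(-0.2838)]
         = -0.40544244 / 0.91945756 = -0.441.
Therefore phi_{22} = -0.4410.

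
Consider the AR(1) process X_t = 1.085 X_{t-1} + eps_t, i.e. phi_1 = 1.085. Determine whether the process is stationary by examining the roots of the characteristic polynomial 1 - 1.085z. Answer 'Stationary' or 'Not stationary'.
\text{Not stationary}

The AR(p) characteristic polynomial is P(z) = 1 - 1.085z.
Stationarity requires all roots to lie outside the unit circle, i.e. |z| > 1 for every root.
This is linear in z: 1 + (-1.085) z = 0  =>  z = -1/(-1.085) = 0.921659,  |z| = 0.921659.
Moduli of all roots: 0.9217.
All moduli strictly greater than 1? No.
Verdict: Not stationary.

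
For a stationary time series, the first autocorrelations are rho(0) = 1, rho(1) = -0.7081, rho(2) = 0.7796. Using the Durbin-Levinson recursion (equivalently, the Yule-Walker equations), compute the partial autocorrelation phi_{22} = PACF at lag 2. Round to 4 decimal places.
\phi_{22} = 0.5580

The PACF at lag k is phi_{kk}, the last component of the solution
to the Yule-Walker system G_k phi = r_k where
  (G_k)_{ij} = rho(|i - j|), (r_k)_i = rho(i), i,j = 1..k.
Equivalently, Durbin-Levinson gives phi_{kk} iteratively:
  phi_{11} = rho(1)
  phi_{kk} = [rho(k) - sum_{j=1..k-1} phi_{k-1,j} rho(k-j)]
            / [1 - sum_{j=1..k-1} phi_{k-1,j} rho(j)],
  phi_{k,j} = phi_{k-1,j} - phi_{kk} phi_{k-1,k-j},  j = 1..k-1.
Step k = 1:
  phi_11 = rho(1) = -0.7081.
Step k = 2:
  phi_22 = [rho(2) - phi_11 rho(1)] / [1 - phi_11 rho(1)] = [0.7796 - (-0.7081)(-0.7081)] / [1 - (-0.7081)(-0.7081)]
         = 0.27819439 / 0.49859439 = 0.558.
Therefore phi_{22} = 0.5580.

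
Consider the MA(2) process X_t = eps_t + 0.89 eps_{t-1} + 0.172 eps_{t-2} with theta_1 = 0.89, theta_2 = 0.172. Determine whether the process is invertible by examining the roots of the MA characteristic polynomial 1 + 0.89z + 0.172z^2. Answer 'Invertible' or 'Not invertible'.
\text{Invertible}

The MA(q) characteristic polynomial is P(z) = 1 + 0.89z + 0.172z^2.
Invertibility requires all roots to lie outside the unit circle, i.e. |z| > 1 for every root.
Set 1 + (0.89) z + (0.172) z^2 = 0, i.e. a z^2 + b z + c = 0 with a = 0.172, b = 0.89, c = 1.
Discriminant D = b^2 - 4ac = (0.89)^2 - 4*(0.172)*1 = 0.7921 - (0.688) = 0.1041.
D >= 0, so the roots are real: z = (-b +/- sqrt(D)) / (2a) = (-0.89 +/- 0.322645) / (0.344).
  z_1 = (-0.89 + 0.322645) / (0.344) = -1.6493,   |z_1| = 1.6493.
  z_2 = (-0.89 - 0.322645) / (0.344) = -3.5251,   |z_2| = 3.5251.
Moduli of all roots: 1.6493, 3.5251.
All moduli strictly greater than 1? Yes.
Verdict: Invertible.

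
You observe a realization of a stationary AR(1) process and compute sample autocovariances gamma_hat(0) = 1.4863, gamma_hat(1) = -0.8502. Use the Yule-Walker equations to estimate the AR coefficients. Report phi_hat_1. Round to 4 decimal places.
\hat\phi_{1} = -0.5720

The Yule-Walker equations for an AR(p) process read, in matrix form,
  Gamma_p phi = r_p,   with   (Gamma_p)_{ij} = gamma(|i - j|),
                       (r_p)_i = gamma(i),   i,j = 1..p.
Substitute the sample gammas (Toeplitz matrix and right-hand side of size 1):
  Gamma_p = [[1.4863]]
  r_p     = [-0.8502]
With p = 1 this is the single equation gamma(0) phi_1 = gamma(1):
  phi_hat_1 = gamma(1) / gamma(0) = -0.8502 / 1.4863 = -0.5720.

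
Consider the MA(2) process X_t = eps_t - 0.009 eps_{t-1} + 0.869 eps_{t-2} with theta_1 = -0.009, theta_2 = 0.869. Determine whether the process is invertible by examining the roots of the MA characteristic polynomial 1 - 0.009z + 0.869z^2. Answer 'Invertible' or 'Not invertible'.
\text{Invertible}

The MA(q) characteristic polynomial is P(z) = 1 - 0.009z + 0.869z^2.
Invertibility requires all roots to lie outside the unit circle, i.e. |z| > 1 for every root.
Set 1 + (-0.009) z + (0.869) z^2 = 0, i.e. a z^2 + b z + c = 0 with a = 0.869, b = -0.009, c = 1.
Discriminant D = b^2 - 4ac = (-0.009)^2 - 4*(0.869)*1 = 0.000081 - (3.476) = -3.475919.
D < 0, so the roots are the complex-conjugate pair z = (-b +/- i sqrt(-D)) / (2a) = 0.0052 +/- 1.0727i.
For a conjugate pair |z|^2 = z * conj(z) = (product of roots) = c/a = 1/(0.869) = 1.150748, so |z| = sqrt(1.150748) = 1.0727 for both roots.
Moduli of all roots: 1.0727, 1.0727.
All moduli strictly greater than 1? Yes.
Verdict: Invertible.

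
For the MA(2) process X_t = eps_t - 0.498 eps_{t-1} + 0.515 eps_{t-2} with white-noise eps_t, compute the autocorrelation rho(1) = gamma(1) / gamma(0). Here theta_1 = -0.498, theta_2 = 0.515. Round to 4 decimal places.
\rho(1) = -0.4986

For an MA(q) process with theta_0 = 1, the autocovariance is
  gamma(k) = sigma^2 * sum_{i=0..q-k} theta_i * theta_{i+k},
and rho(k) = gamma(k) / gamma(0). Sigma^2 cancels.
  numerator   = (1)*(-0.498) + (-0.498)*(0.515) = -0.75447.
  denominator = (1)^2 + (-0.498)^2 + (0.515)^2 = 1.513229.
  rho(1) = -0.75447 / 1.513229 = -0.4986.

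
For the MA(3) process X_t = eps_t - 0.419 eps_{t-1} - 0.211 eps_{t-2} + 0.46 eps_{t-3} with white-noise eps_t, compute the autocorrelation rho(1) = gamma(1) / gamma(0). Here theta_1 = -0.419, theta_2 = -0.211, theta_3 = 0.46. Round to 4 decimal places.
\rho(1) = -0.2987

For an MA(q) process with theta_0 = 1, the autocovariance is
  gamma(k) = sigma^2 * sum_{i=0..q-k} theta_i * theta_{i+k},
and rho(k) = gamma(k) / gamma(0). Sigma^2 cancels.
  numerator   = (1)*(-0.419) + (-0.419)*(-0.211) + (-0.211)*(0.46) = -0.427651.
  denominator = (1)^2 + (-0.419)^2 + (-0.211)^2 + (0.46)^2 = 1.431682.
  rho(1) = -0.427651 / 1.431682 = -0.2987.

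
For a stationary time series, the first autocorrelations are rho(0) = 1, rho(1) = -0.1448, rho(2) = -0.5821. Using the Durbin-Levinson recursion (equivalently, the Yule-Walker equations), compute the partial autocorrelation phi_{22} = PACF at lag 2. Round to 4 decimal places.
\phi_{22} = -0.6160

The PACF at lag k is phi_{kk}, the last component of the solution
to the Yule-Walker system G_k phi = r_k where
  (G_k)_{ij} = rho(|i - j|), (r_k)_i = rho(i), i,j = 1..k.
Equivalently, Durbin-Levinson gives phi_{kk} iteratively:
  phi_{11} = rho(1)
  phi_{kk} = [rho(k) - sum_{j=1..k-1} phi_{k-1,j} rho(k-j)]
            / [1 - sum_{j=1..k-1} phi_{k-1,j} rho(j)],
  phi_{k,j} = phi_{k-1,j} - phi_{kk} phi_{k-1,k-j},  j = 1..k-1.
Step k = 1:
  phi_11 = rho(1) = -0.1448.
Step k = 2:
  phi_22 = [rho(2) - phi_11 rho(1)] / [1 - phi_11 rho(1)] = [-0.5821 - (-0.1448)(-0.1448)] / [1 - (-0.1448)(-0.1448)]
         = -0.60306704 / 0.97903296 = -0.616.
Therefore phi_{22} = -0.6160.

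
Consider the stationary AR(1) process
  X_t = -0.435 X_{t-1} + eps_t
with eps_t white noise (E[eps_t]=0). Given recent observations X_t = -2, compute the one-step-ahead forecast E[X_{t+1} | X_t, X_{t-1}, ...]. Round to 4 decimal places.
E[X_{t+1} \mid \mathcal F_t] = 0.8700

For an AR(p) model X_t = c + sum_i phi_i X_{t-i} + eps_t, the
one-step-ahead conditional mean is
  E[X_{t+1} | X_t, ...] = c + sum_i phi_i X_{t+1-i}.
Substitute known values:
  E[X_{t+1} | ...] = (-0.435) * (-2)
                   = 0.8700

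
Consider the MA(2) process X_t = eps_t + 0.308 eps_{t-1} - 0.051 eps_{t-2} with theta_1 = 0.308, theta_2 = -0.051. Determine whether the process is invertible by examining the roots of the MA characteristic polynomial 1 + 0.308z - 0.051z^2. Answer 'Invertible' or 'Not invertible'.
\text{Invertible}

The MA(q) characteristic polynomial is P(z) = 1 + 0.308z - 0.051z^2.
Invertibility requires all roots to lie outside the unit circle, i.e. |z| > 1 for every root.
Set 1 + (0.308) z + (-0.051) z^2 = 0, i.e. a z^2 + b z + c = 0 with a = -0.051, b = 0.308, c = 1.
Discriminant D = b^2 - 4ac = (0.308)^2 - 4*(-0.051)*1 = 0.094864 - (-0.204) = 0.298864.
D >= 0, so the roots are real: z = (-b +/- sqrt(D)) / (2a) = (-0.308 +/- 0.546685) / (-0.102).
  z_1 = (-0.308 + 0.546685) / (-0.102) = -2.34,   |z_1| = 2.34.
  z_2 = (-0.308 - 0.546685) / (-0.102) = 8.3793,   |z_2| = 8.3793.
Moduli of all roots: 2.3400, 8.3793.
All moduli strictly greater than 1? Yes.
Verdict: Invertible.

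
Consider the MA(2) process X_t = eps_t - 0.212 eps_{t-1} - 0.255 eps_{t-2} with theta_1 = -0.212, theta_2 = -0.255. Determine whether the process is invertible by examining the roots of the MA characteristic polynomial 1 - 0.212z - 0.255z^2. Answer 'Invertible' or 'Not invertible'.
\text{Invertible}

The MA(q) characteristic polynomial is P(z) = 1 - 0.212z - 0.255z^2.
Invertibility requires all roots to lie outside the unit circle, i.e. |z| > 1 for every root.
Set 1 + (-0.212) z + (-0.255) z^2 = 0, i.e. a z^2 + b z + c = 0 with a = -0.255, b = -0.212, c = 1.
Discriminant D = b^2 - 4ac = (-0.212)^2 - 4*(-0.255)*1 = 0.044944 - (-1.02) = 1.064944.
D >= 0, so the roots are real: z = (-b +/- sqrt(D)) / (2a) = (0.212 +/- 1.031961) / (-0.51).
  z_1 = (0.212 + 1.031961) / (-0.51) = -2.4391,   |z_1| = 2.4391.
  z_2 = (0.212 - 1.031961) / (-0.51) = 1.6078,   |z_2| = 1.6078.
Moduli of all roots: 2.4391, 1.6078.
All moduli strictly greater than 1? Yes.
Verdict: Invertible.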